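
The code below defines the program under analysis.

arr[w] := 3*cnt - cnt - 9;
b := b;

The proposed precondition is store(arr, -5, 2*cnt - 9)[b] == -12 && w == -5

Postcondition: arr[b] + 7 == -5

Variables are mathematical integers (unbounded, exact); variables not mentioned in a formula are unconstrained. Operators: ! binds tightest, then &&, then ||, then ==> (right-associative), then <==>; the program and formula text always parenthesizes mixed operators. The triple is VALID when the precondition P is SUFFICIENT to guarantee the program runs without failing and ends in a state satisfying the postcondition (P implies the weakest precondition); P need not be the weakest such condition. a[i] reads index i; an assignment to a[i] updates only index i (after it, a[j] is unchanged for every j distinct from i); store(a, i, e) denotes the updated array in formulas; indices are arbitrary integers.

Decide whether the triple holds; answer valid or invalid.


Working backward. After the program, the postcondition arr[b] + 7 == -5 must hold; in canonical form it is arr[b] == -12.
Before b := b: arr[b] == -12
Before arr[w] := 3*cnt - cnt - 9: store(arr, w, 2*cnt - 9)[b] == -12
The weakest precondition is store(arr, w, 2*cnt - 9)[b] == -12.
Check whether store(arr, -5, 2*cnt - 9)[b] == -12 && w == -5 implies it.
Every state satisfying the precondition satisfies the weakest precondition: the implication holds.
Answer: valid


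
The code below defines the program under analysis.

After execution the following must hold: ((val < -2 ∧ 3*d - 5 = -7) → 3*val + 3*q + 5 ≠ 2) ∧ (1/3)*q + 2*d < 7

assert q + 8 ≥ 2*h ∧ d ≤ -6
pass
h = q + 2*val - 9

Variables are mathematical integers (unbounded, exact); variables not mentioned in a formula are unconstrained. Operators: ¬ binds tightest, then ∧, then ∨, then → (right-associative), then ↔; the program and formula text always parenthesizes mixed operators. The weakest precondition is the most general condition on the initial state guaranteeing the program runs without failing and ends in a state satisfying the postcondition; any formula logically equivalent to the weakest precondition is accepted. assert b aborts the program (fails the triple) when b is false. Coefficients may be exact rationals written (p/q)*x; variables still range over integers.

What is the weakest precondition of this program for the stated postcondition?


Working backward. After the program, the postcondition ((val < -2 ∧ 3*d - 5 = -7) → 3*val + 3*q + 5 ≠ 2) ∧ (1/3)*q + 2*d < 7 must hold; in canonical form it is ((val < -2 ∧ 3*d = -2) → 3*q + 3*val ≠ -3) ∧ 2*d + (1/3)*q < 7.
Before h := q + 2*val - 9: ((val < -2 ∧ 3*d = -2) → 3*q + 3*val ≠ -3) ∧ 2*d + (1/3)*q < 7
Before skip: ((val < -2 ∧ 3*d = -2) → 3*q + 3*val ≠ -3) ∧ 2*d + (1/3)*q < 7
Before assert q + 8 ≥ 2*h ∧ d ≤ -6: q ≥ 2*h - 8 ∧ d ≤ -6 ∧ ((val < -2 ∧ 3*d = -2) → 3*q + 3*val ≠ -3) ∧ 2*d + (1/3)*q < 7
Answer: WP = q ≥ 2*h - 8 ∧ d ≤ -6 ∧ ((val < -2 ∧ 3*d = -2) → 3*q + 3*val ≠ -3) ∧ 2*d + (1/3)*q < 7


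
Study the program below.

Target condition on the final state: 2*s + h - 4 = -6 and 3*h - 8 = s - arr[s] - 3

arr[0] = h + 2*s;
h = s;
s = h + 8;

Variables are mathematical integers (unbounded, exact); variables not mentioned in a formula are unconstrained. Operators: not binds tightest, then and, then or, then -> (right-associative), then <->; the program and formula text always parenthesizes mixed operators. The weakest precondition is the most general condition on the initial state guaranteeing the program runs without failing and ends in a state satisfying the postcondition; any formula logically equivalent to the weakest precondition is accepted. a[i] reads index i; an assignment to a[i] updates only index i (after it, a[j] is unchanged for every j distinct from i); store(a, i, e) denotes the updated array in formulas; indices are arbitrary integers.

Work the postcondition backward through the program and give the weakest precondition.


Working backward. After the program, the postcondition 2*s + h - 4 = -6 and 3*h - 8 = s - arr[s] - 3 must hold; in canonical form it is h + 2*s = -2 and arr[s] + 3*h = s + 5.
Before s := h + 8: 3*h = -18 and arr[h + 8] + 2*h = 13
Before h := s: 3*s = -18 and arr[s + 8] + 2*s = 13
Before arr[0] := h + 2*s: 3*s = -18 and store(arr, 0, h + 2*s)[s + 8] + 2*s = 13
Answer: WP = 3*s = -18 and store(arr, 0, h + 2*s)[s + 8] + 2*s = 13


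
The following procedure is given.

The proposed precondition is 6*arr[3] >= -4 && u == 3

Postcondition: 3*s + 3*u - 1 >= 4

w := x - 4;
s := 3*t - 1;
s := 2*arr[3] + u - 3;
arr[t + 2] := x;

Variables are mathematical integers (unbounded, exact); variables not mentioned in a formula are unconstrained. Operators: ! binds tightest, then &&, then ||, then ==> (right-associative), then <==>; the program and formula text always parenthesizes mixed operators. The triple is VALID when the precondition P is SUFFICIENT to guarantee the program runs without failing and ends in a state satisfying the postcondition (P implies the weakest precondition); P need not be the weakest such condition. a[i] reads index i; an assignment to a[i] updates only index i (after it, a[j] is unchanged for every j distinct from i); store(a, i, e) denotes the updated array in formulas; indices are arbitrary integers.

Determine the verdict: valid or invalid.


Working backward. After the program, the postcondition 3*s + 3*u - 1 >= 4 must hold; in canonical form it is 3*s + 3*u >= 5.
Before arr[t + 2] := x: 3*s + 3*u >= 5
Before s := 2*arr[3] + u - 3: 6*arr[3] + 6*u >= 14
Before s := 3*t - 1: 6*arr[3] + 6*u >= 14
Before w := x - 4: 6*arr[3] + 6*u >= 14
The weakest precondition is 6*arr[3] + 6*u >= 14.
Check whether 6*arr[3] >= -4 && u == 3 implies it.
Every state satisfying the precondition satisfies the weakest precondition: the implication holds.
Answer: valid


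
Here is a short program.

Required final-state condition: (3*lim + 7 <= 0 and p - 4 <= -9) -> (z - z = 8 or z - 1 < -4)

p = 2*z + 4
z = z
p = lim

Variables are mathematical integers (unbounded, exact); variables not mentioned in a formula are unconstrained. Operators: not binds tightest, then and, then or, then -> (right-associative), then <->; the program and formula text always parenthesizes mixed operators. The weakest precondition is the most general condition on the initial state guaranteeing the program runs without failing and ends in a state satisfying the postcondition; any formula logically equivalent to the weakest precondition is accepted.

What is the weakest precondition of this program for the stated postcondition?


Working backward. After the program, the postcondition (3*lim + 7 <= 0 and p - 4 <= -9) -> (z - z = 8 or z - 1 < -4) must hold; in canonical form it is (3*lim <= -7 and p <= -5) -> z < -3.
Before p := lim: (3*lim <= -7 and lim <= -5) -> z < -3
Before z := z: (3*lim <= -7 and lim <= -5) -> z < -3
Before p := 2*z + 4: (3*lim <= -7 and lim <= -5) -> z < -3
Answer: WP = (3*lim <= -7 and lim <= -5) -> z < -3


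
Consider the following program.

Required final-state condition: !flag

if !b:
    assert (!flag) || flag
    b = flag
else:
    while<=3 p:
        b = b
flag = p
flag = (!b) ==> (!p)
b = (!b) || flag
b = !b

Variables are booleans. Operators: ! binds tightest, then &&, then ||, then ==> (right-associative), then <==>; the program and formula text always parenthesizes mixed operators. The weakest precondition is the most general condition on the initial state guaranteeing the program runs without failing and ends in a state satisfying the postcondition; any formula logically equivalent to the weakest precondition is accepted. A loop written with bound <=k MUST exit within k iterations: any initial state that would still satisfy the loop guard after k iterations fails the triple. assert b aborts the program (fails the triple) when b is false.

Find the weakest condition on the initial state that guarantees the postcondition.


Working backward. After the program, !flag must hold.
Before b := !b: !flag
Before b := (!b) || flag: !flag
Before flag := (!b) ==> (!p): !((!b) ==> (!p))
Before flag := p: !((!b) ==> (!p))
Then branch requires !((!flag) ==> (!p)); else branch requires (p ==> ((p ==> ((p ==> ((!p) && (!((!b) ==> (!p))))) && ((!p) ==> (!((!b) ==> (!p)))))) && ((!p) ==> (!((!b) ==> (!p)))))) && ((!p) ==> (!((!b) ==> (!p)))).
Before the if: ((!b) ==> (!((!flag) ==> (!p)))) && (b ==> ((p ==> ((p ==> ((p ==> ((!p) && (!((!b) ==> (!p))))) && ((!p) ==> (!((!b) ==> (!p)))))) && ((!p) ==> (!((!b) ==> (!p)))))) && ((!p) ==> (!((!b) ==> (!p))))))
Answer: WP = ((!b) ==> (!((!flag) ==> (!p)))) && (b ==> ((p ==> ((p ==> ((p ==> ((!p) && (!((!b) ==> (!p))))) && ((!p) ==> (!((!b) ==> (!p)))))) && ((!p) ==> (!((!b) ==> (!p)))))) && ((!p) ==> (!((!b) ==> (!p))))))


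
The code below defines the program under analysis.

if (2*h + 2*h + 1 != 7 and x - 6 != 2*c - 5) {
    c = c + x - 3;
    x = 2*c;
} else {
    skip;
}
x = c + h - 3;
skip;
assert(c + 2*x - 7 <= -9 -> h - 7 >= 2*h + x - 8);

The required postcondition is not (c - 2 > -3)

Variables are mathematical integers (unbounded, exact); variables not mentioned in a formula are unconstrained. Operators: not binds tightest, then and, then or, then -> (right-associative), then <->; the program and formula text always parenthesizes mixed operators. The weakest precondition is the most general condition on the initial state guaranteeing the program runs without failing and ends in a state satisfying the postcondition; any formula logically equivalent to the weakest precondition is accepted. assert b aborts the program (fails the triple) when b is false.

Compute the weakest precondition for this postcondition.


Working backward. After the program, the postcondition not (c - 2 > -3) must hold; in canonical form it is not (c > -1).
Before assert c + 2*x - 7 <= -9 -> h - 7 >= 2*h + x - 8: (c + 2*x <= -2 -> h + x <= 1) and (not (c > -1))
Before skip: (c + 2*x <= -2 -> h + x <= 1) and (not (c > -1))
Before x := c + h - 3: (3*c + 2*h <= 4 -> c + 2*h <= 4) and (not (c > -1))
Then branch requires (3*c + 2*h + 3*x <= 13 -> c + 2*h + x <= 7) and (not (c + x > 2)); else branch requires (3*c + 2*h <= 4 -> c + 2*h <= 4) and (not (c > -1)).
Before the if: ((4*h != 6 and x != 2*c + 1) -> ((3*c + 2*h + 3*x <= 13 -> c + 2*h + x <= 7) and (not (c + x > 2)))) and ((not (4*h != 6 and x != 2*c + 1)) -> ((3*c + 2*h <= 4 -> c + 2*h <= 4) and (not (c > -1))))
Answer: WP = ((4*h != 6 and x != 2*c + 1) -> ((3*c + 2*h + 3*x <= 13 -> c + 2*h + x <= 7) and (not (c + x > 2)))) and ((not (4*h != 6 and x != 2*c + 1)) -> ((3*c + 2*h <= 4 -> c + 2*h <= 4) and (not (c > -1))))


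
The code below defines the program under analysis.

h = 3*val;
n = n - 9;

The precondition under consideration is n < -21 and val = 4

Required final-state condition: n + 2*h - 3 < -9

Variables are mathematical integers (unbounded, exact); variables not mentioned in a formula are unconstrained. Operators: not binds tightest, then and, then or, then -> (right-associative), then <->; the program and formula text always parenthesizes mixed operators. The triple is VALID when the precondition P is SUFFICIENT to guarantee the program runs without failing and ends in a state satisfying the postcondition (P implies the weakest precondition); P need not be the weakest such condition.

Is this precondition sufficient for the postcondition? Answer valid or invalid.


Working backward. After the program, the postcondition n + 2*h - 3 < -9 must hold; in canonical form it is 2*h + n < -6.
Before n := n - 9: 2*h + n < 3
Before h := 3*val: n + 6*val < 3
The weakest precondition is n + 6*val < 3.
Check whether n < -21 and val = 4 implies it.
Every state satisfying the precondition satisfies the weakest precondition: the implication holds.
Answer: valid


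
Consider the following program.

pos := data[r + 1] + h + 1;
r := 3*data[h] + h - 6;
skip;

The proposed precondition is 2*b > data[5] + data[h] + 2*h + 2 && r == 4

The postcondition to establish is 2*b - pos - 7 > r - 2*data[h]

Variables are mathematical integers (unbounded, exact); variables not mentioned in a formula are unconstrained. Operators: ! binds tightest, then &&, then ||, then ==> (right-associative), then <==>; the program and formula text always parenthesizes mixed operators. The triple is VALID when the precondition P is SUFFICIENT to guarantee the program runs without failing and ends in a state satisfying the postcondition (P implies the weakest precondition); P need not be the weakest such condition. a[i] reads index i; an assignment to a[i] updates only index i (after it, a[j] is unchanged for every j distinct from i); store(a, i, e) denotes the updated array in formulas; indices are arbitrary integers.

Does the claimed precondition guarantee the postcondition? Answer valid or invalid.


Working backward. After the program, the postcondition 2*b - pos - 7 > r - 2*data[h] must hold; in canonical form it is 2*data[h] + 2*b > pos + r + 7.
Before skip: 2*data[h] + 2*b > pos + r + 7
Before r := 3*data[h] + h - 6: 2*b > data[h] + h + pos + 1
Before pos := data[r + 1] + h + 1: 2*b > data[r + 1] + data[h] + 2*h + 2
The weakest precondition is 2*b > data[r + 1] + data[h] + 2*h + 2.
Check whether 2*b > data[5] + data[h] + 2*h + 2 && r == 4 implies it.
Every state satisfying the precondition satisfies the weakest precondition: the implication holds.
Answer: valid


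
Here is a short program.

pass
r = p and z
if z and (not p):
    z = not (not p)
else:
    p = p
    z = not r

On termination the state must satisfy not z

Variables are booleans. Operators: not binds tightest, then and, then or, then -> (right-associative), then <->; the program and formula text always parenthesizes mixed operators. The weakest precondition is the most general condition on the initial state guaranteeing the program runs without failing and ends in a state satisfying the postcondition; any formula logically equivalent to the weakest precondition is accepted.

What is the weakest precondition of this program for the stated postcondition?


Working backward. After the program, not z must hold.
Then branch requires not p; else branch requires r.
Before the if: ((z and (not p)) -> (not p)) and ((not (z and (not p))) -> r)
Before r := p and z: ((z and (not p)) -> (not p)) and ((not (z and (not p))) -> (p and z))
Before skip: ((z and (not p)) -> (not p)) and ((not (z and (not p))) -> (p and z))
Answer: WP = ((z and (not p)) -> (not p)) and ((not (z and (not p))) -> (p and z))


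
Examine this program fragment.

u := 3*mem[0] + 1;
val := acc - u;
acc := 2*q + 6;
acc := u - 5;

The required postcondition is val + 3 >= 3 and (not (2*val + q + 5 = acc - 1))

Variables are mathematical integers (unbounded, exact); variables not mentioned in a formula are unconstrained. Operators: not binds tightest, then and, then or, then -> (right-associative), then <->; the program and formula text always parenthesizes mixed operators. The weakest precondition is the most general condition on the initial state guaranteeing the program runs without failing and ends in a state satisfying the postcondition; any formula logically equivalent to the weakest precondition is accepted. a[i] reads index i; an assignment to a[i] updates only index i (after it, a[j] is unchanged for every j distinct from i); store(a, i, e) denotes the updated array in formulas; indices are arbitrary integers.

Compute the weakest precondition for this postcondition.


Working backward. After the program, the postcondition val + 3 >= 3 and (not (2*val + q + 5 = acc - 1)) must hold; in canonical form it is val >= 0 and (not (q + 2*val = acc - 6)).
Before acc := u - 5: val >= 0 and (not (q + 2*val = u - 11))
Before acc := 2*q + 6: val >= 0 and (not (q + 2*val = u - 11))
Before val := acc - u: acc >= u and (not (2*acc + q = 3*u - 11))
Before u := 3*mem[0] + 1: acc >= 3*mem[0] + 1 and (not (2*acc + q = 9*mem[0] - 8))
Answer: WP = acc >= 3*mem[0] + 1 and (not (2*acc + q = 9*mem[0] - 8))


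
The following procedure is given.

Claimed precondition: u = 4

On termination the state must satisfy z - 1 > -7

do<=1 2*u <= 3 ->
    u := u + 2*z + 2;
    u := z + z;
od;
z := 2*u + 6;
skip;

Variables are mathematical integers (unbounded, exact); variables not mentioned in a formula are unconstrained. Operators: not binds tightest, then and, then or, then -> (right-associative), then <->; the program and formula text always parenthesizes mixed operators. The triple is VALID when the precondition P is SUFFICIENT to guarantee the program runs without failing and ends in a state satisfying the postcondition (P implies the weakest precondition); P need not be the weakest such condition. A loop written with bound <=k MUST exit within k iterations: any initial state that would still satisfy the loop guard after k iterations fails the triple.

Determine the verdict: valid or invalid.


Working backward. After the program, the postcondition z - 1 > -7 must hold; in canonical form it is z > -6.
Before skip: z > -6
Before z := 2*u + 6: 2*u > -12
Before the loop (bound <=1), unroll the exhaustion recursion (WP_0 = exit-now case; WP_j = one more guarded iteration, up to j = 1):
  WP_0: (not (2*u <= 3)) and 2*u > -12
  WP_1: (2*u <= 3 -> ((not (4*z <= 3)) and 4*z > -12)) and ((not (2*u <= 3)) -> 2*u > -12)
So before the loop: (2*u <= 3 -> ((not (4*z <= 3)) and 4*z > -12)) and ((not (2*u <= 3)) -> 2*u > -12)
The weakest precondition is (2*u <= 3 -> ((not (4*z <= 3)) and 4*z > -12)) and ((not (2*u <= 3)) -> 2*u > -12).
Check whether u = 4 implies it.
Every state satisfying the precondition satisfies the weakest precondition: the implication holds.
Answer: valid


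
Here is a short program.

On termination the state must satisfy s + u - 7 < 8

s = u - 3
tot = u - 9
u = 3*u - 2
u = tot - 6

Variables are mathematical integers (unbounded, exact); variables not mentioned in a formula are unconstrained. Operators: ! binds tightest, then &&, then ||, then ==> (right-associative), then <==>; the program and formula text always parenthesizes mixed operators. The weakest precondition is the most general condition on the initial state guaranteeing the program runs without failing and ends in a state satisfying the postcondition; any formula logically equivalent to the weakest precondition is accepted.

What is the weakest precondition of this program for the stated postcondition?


Working backward. After the program, the postcondition s + u - 7 < 8 must hold; in canonical form it is s + u < 15.
Before u := tot - 6: s + tot < 21
Before u := 3*u - 2: s + tot < 21
Before tot := u - 9: s + u < 30
Before s := u - 3: 2*u < 33
Answer: WP = 2*u < 33


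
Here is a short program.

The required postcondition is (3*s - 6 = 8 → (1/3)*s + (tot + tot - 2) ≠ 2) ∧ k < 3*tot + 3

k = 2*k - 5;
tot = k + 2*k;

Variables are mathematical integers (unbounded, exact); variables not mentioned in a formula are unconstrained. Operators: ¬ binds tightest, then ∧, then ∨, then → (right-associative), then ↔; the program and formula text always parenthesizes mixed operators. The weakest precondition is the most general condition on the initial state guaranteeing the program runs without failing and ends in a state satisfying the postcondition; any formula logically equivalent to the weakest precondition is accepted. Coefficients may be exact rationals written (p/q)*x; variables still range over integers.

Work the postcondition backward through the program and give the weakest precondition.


Working backward. After the program, the postcondition (3*s - 6 = 8 → (1/3)*s + (tot + tot - 2) ≠ 2) ∧ k < 3*tot + 3 must hold; in canonical form it is (3*s = 14 → (1/3)*s + 2*tot ≠ 4) ∧ k < 3*tot + 3.
Before tot := k + 2*k: (3*s = 14 → 6*k + (1/3)*s ≠ 4) ∧ 8*k > -3
Before k := 2*k - 5: (3*s = 14 → 12*k + (1/3)*s ≠ 34) ∧ 16*k > 37
Answer: WP = (3*s = 14 → 12*k + (1/3)*s ≠ 34) ∧ 16*k > 37


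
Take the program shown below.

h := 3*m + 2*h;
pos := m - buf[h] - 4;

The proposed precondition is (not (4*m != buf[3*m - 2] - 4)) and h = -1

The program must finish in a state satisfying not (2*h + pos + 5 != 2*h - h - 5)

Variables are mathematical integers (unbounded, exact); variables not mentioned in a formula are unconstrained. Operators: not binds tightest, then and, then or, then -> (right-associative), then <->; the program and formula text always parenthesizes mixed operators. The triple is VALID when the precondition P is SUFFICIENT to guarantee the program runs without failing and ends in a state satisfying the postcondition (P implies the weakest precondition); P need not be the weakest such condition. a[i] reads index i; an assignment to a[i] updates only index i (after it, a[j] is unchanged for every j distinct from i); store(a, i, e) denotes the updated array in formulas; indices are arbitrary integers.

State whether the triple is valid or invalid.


Working backward. After the program, the postcondition not (2*h + pos + 5 != 2*h - h - 5) must hold; in canonical form it is not (h + pos != -10).
Before pos := m - buf[h] - 4: not (h + m != buf[h] - 6)
Before h := 3*m + 2*h: not (2*h + 4*m != buf[2*h + 3*m] - 6)
The weakest precondition is not (2*h + 4*m != buf[2*h + 3*m] - 6).
Check whether (not (4*m != buf[3*m - 2] - 4)) and h = -1 implies it.
Every state satisfying the precondition satisfies the weakest precondition: the implication holds.
Answer: valid


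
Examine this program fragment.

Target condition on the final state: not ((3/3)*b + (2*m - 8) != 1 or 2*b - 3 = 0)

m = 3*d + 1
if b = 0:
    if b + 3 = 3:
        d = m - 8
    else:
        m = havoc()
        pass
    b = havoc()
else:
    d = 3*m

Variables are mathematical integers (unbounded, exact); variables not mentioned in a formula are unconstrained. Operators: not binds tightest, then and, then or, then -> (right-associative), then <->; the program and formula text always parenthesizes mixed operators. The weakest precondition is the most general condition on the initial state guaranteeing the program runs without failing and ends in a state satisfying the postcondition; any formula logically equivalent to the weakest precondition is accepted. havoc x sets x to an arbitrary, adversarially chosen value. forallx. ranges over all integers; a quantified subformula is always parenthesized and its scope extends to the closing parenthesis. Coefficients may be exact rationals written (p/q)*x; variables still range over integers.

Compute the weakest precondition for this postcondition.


Working backward. After the program, the postcondition not ((3/3)*b + (2*m - 8) != 1 or 2*b - 3 = 0) must hold; in canonical form it is not (b + 2*m != 9 or 2*b = 3).
Then branch requires (b = 0 -> (forall b_1. (not (b_1 + 2*m != 9 or 2*b_1 = 3)))) and ((not (b = 0)) -> (forall m_1. (forall b_1. (not (b_1 + 2*m_1 != 9 or 2*b_1 = 3))))); else branch requires not (b + 2*m != 9 or 2*b = 3).
Before the if: (b = 0 -> ((b = 0 -> (forall b_1. (not (b_1 + 2*m != 9 or 2*b_1 = 3)))) and ((not (b = 0)) -> (forall m_1. (forall b_1. (not (b_1 + 2*m_1 != 9 or 2*b_1 = 3))))))) and ((not (b = 0)) -> (not (b + 2*m != 9 or 2*b = 3)))
Before m := 3*d + 1: (b = 0 -> ((b = 0 -> (forall b_1. (not (b_1 + 6*d != 7 or 2*b_1 = 3)))) and ((not (b = 0)) -> (forall m_1. (forall b_1. (not (b_1 + 2*m_1 != 9 or 2*b_1 = 3))))))) and ((not (b = 0)) -> (not (b + 6*d != 7 or 2*b = 3)))
Answer: WP = (b = 0 -> ((b = 0 -> (forall b_1. (not (b_1 + 6*d != 7 or 2*b_1 = 3)))) and ((not (b = 0)) -> (forall m_1. (forall b_1. (not (b_1 + 2*m_1 != 9 or 2*b_1 = 3))))))) and ((not (b = 0)) -> (not (b + 6*d != 7 or 2*b = 3)))


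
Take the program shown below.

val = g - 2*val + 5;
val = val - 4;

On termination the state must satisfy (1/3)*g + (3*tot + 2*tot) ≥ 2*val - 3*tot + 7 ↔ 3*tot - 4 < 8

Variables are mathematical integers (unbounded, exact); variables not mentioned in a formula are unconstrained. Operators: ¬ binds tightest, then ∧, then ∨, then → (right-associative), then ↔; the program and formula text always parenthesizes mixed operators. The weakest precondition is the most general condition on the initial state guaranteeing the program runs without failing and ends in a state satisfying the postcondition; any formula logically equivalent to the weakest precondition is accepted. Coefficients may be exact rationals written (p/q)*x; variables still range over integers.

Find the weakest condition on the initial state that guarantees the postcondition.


Working backward. After the program, the postcondition (1/3)*g + (3*tot + 2*tot) ≥ 2*val - 3*tot + 7 ↔ 3*tot - 4 < 8 must hold; in canonical form it is (1/3)*g + 8*tot ≥ 2*val + 7 ↔ 3*tot < 12.
Before val := val - 4: (1/3)*g + 8*tot ≥ 2*val - 1 ↔ 3*tot < 12
Before val := g - 2*val + 5: 8*tot + 4*val ≥ (5/3)*g + 9 ↔ 3*tot < 12
Answer: WP = 8*tot + 4*val ≥ (5/3)*g + 9 ↔ 3*tot < 12


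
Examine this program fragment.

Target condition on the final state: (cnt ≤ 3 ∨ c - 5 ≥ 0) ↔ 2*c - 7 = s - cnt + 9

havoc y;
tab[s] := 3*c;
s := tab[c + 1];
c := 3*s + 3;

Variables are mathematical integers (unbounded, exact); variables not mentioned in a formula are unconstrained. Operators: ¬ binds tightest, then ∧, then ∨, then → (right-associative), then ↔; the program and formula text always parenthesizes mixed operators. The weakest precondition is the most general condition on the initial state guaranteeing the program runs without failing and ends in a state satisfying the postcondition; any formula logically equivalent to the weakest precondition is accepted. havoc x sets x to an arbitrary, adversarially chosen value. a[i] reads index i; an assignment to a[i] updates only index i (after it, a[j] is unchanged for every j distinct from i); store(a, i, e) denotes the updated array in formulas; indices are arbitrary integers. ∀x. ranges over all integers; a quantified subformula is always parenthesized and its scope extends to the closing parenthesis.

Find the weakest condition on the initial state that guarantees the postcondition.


Working backward. After the program, the postcondition (cnt ≤ 3 ∨ c - 5 ≥ 0) ↔ 2*c - 7 = s - cnt + 9 must hold; in canonical form it is (cnt ≤ 3 ∨ c ≥ 5) ↔ 2*c + cnt = s + 16.
Before c := 3*s + 3: (cnt ≤ 3 ∨ 3*s ≥ 2) ↔ cnt + 5*s = 10
Before s := tab[c + 1]: (cnt ≤ 3 ∨ 3*tab[c + 1] ≥ 2) ↔ 5*tab[c + 1] + cnt = 10
Before tab[s] := 3*c: (cnt ≤ 3 ∨ 3*store(tab, s, 3*c)[c + 1] ≥ 2) ↔ 5*store(tab, s, 3*c)[c + 1] + cnt = 10
Before havoc y: (cnt ≤ 3 ∨ 3*store(tab, s, 3*c)[c + 1] ≥ 2) ↔ 5*store(tab, s, 3*c)[c + 1] + cnt = 10
Answer: WP = (cnt ≤ 3 ∨ 3*store(tab, s, 3*c)[c + 1] ≥ 2) ↔ 5*store(tab, s, 3*c)[c + 1] + cnt = 10


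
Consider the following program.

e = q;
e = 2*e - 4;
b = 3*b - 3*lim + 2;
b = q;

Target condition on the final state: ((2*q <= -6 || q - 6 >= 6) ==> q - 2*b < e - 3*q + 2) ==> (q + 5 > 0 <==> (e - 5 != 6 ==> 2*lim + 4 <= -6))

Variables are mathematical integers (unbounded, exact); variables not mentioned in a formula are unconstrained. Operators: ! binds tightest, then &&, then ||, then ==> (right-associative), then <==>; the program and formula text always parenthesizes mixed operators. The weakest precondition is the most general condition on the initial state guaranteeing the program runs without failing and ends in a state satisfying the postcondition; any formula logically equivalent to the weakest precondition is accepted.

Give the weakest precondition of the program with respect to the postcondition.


Working backward. After the program, the postcondition ((2*q <= -6 || q - 6 >= 6) ==> q - 2*b < e - 3*q + 2) ==> (q + 5 > 0 <==> (e - 5 != 6 ==> 2*lim + 4 <= -6)) must hold; in canonical form it is ((2*q <= -6 || q >= 12) ==> 4*q < 2*b + e + 2) ==> (q > -5 <==> (e != 11 ==> 2*lim <= -10)).
Before b := q: ((2*q <= -6 || q >= 12) ==> 2*q < e + 2) ==> (q > -5 <==> (e != 11 ==> 2*lim <= -10))
Before b := 3*b - 3*lim + 2: ((2*q <= -6 || q >= 12) ==> 2*q < e + 2) ==> (q > -5 <==> (e != 11 ==> 2*lim <= -10))
Before e := 2*e - 4: ((2*q <= -6 || q >= 12) ==> 2*q < 2*e - 2) ==> (q > -5 <==> (2*e != 15 ==> 2*lim <= -10))
Before e := q: (!(2*q <= -6 || q >= 12)) ==> (q > -5 <==> (2*q != 15 ==> 2*lim <= -10))
Answer: WP = (!(2*q <= -6 || q >= 12)) ==> (q > -5 <==> (2*q != 15 ==> 2*lim <= -10))


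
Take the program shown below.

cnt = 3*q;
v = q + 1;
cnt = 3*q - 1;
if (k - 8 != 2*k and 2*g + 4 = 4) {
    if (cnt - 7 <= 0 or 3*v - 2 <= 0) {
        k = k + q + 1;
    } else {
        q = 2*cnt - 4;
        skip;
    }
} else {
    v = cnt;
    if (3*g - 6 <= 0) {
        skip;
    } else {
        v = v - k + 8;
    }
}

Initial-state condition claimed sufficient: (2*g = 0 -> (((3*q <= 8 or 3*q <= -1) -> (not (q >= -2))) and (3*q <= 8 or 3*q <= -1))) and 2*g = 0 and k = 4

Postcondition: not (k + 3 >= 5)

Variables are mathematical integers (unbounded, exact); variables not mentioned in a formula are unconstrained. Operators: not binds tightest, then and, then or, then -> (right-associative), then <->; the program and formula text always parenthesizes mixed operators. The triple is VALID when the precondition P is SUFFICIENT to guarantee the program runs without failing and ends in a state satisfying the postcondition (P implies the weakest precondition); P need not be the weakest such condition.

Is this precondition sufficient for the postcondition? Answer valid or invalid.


Working backward. After the program, the postcondition not (k + 3 >= 5) must hold; in canonical form it is not (k >= 2).
Then branch requires ((cnt <= 7 or 3*v <= 2) -> (not (k + q >= 1))) and ((not (cnt <= 7 or 3*v <= 2)) -> (not (k >= 2))); else branch requires (3*g <= 6 -> (not (k >= 2))) and ((not (3*g <= 6)) -> (not (k >= 2))).
Before the if: ((k != -8 and 2*g = 0) -> (((cnt <= 7 or 3*v <= 2) -> (not (k + q >= 1))) and ((not (cnt <= 7 or 3*v <= 2)) -> (not (k >= 2))))) and ((not (k != -8 and 2*g = 0)) -> ((3*g <= 6 -> (not (k >= 2))) and ((not (3*g <= 6)) -> (not (k >= 2)))))
Before cnt := 3*q - 1: ((k != -8 and 2*g = 0) -> (((3*q <= 8 or 3*v <= 2) -> (not (k + q >= 1))) and ((not (3*q <= 8 or 3*v <= 2)) -> (not (k >= 2))))) and ((not (k != -8 and 2*g = 0)) -> ((3*g <= 6 -> (not (k >= 2))) and ((not (3*g <= 6)) -> (not (k >= 2)))))
Before v := q + 1: ((k != -8 and 2*g = 0) -> (((3*q <= 8 or 3*q <= -1) -> (not (k + q >= 1))) and ((not (3*q <= 8 or 3*q <= -1)) -> (not (k >= 2))))) and ((not (k != -8 and 2*g = 0)) -> ((3*g <= 6 -> (not (k >= 2))) and ((not (3*g <= 6)) -> (not (k >= 2)))))
Before cnt := 3*q: ((k != -8 and 2*g = 0) -> (((3*q <= 8 or 3*q <= -1) -> (not (k + q >= 1))) and ((not (3*q <= 8 or 3*q <= -1)) -> (not (k >= 2))))) and ((not (k != -8 and 2*g = 0)) -> ((3*g <= 6 -> (not (k >= 2))) and ((not (3*g <= 6)) -> (not (k >= 2)))))
The weakest precondition is ((k != -8 and 2*g = 0) -> (((3*q <= 8 or 3*q <= -1) -> (not (k + q >= 1))) and ((not (3*q <= 8 or 3*q <= -1)) -> (not (k >= 2))))) and ((not (k != -8 and 2*g = 0)) -> ((3*g <= 6 -> (not (k >= 2))) and ((not (3*g <= 6)) -> (not (k >= 2))))).
Check whether (2*g = 0 -> (((3*q <= 8 or 3*q <= -1) -> (not (q >= -2))) and (3*q <= 8 or 3*q <= -1))) and 2*g = 0 and k = 4 implies it.
Countermodel: at the initial state g = 0, k = 4, q = -3, the precondition holds but the weakest precondition fails.
Answer: invalid


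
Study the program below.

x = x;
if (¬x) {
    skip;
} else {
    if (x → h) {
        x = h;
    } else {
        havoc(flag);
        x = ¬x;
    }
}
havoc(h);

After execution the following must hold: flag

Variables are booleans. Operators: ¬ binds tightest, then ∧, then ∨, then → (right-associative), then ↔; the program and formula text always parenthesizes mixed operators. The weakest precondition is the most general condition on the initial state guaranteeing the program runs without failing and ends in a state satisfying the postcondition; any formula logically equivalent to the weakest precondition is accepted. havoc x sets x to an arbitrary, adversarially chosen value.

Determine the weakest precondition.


Working backward. After the program, flag must hold.
Before havoc h: flag
Then branch requires flag; else branch requires ((x → h) → flag) ∧ (x → h).
Before the if: ((¬x) → flag) ∧ (x → (((x → h) → flag) ∧ (x → h)))
Before x := x: ((¬x) → flag) ∧ (x → (((x → h) → flag) ∧ (x → h)))
Answer: WP = ((¬x) → flag) ∧ (x → (((x → h) → flag) ∧ (x → h)))


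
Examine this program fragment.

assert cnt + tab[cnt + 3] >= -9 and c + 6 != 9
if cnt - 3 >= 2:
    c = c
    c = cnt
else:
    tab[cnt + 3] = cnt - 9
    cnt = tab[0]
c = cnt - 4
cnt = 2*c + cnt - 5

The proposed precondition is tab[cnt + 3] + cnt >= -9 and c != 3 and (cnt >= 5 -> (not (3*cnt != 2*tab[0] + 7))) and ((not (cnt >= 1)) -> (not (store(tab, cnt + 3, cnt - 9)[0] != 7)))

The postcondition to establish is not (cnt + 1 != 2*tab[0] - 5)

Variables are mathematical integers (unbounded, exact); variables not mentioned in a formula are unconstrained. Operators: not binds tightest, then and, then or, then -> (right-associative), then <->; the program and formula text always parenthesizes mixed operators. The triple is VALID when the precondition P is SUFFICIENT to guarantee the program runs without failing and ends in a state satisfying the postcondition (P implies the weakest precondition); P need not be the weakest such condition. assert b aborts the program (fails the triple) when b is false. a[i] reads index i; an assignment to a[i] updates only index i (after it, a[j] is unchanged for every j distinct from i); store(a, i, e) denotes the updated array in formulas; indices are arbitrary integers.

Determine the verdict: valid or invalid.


Working backward. After the program, the postcondition not (cnt + 1 != 2*tab[0] - 5) must hold; in canonical form it is not (cnt != 2*tab[0] - 6).
Before cnt := 2*c + cnt - 5: not (2*c + cnt != 2*tab[0] - 1)
Before c := cnt - 4: not (3*cnt != 2*tab[0] + 7)
Then branch requires not (3*cnt != 2*tab[0] + 7); else branch requires not (store(tab, cnt + 3, cnt - 9)[0] != 7).
Before the if: (cnt >= 5 -> (not (3*cnt != 2*tab[0] + 7))) and ((not (cnt >= 5)) -> (not (store(tab, cnt + 3, cnt - 9)[0] != 7)))
Before assert cnt + tab[cnt + 3] >= -9 and c + 6 != 9: tab[cnt + 3] + cnt >= -9 and c != 3 and (cnt >= 5 -> (not (3*cnt != 2*tab[0] + 7))) and ((not (cnt >= 5)) -> (not (store(tab, cnt + 3, cnt - 9)[0] != 7)))
The weakest precondition is tab[cnt + 3] + cnt >= -9 and c != 3 and (cnt >= 5 -> (not (3*cnt != 2*tab[0] + 7))) and ((not (cnt >= 5)) -> (not (store(tab, cnt + 3, cnt - 9)[0] != 7))).
Check whether tab[cnt + 3] + cnt >= -9 and c != 3 and (cnt >= 5 -> (not (3*cnt != 2*tab[0] + 7))) and ((not (cnt >= 1)) -> (not (store(tab, cnt + 3, cnt - 9)[0] != 7))) implies it.
Countermodel: at the initial state c = 4, cnt = 4, tab = {[0] = 3, [7] = 15521, elsewhere 2}, the precondition holds but the weakest precondition fails.
Answer: invalid


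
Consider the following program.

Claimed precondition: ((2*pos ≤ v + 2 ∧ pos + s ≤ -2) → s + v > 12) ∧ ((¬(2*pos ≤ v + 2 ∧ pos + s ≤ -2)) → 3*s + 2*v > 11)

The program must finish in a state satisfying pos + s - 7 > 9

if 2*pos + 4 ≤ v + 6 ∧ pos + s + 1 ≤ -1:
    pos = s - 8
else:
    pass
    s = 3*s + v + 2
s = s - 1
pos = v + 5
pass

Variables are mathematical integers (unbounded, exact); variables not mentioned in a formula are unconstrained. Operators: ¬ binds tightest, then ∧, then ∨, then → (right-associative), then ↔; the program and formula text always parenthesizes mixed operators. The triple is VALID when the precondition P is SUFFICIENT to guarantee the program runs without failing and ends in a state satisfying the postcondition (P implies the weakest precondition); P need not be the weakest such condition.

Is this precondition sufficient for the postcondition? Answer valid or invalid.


Working backward. After the program, the postcondition pos + s - 7 > 9 must hold; in canonical form it is pos + s > 16.
Before skip: pos + s > 16
Before pos := v + 5: s + v > 11
Before s := s - 1: s + v > 12
Then branch requires s + v > 12; else branch requires 3*s + 2*v > 10.
Before the if: ((2*pos ≤ v + 2 ∧ pos + s ≤ -2) → s + v > 12) ∧ ((¬(2*pos ≤ v + 2 ∧ pos + s ≤ -2)) → 3*s + 2*v > 10)
The weakest precondition is ((2*pos ≤ v + 2 ∧ pos + s ≤ -2) → s + v > 12) ∧ ((¬(2*pos ≤ v + 2 ∧ pos + s ≤ -2)) → 3*s + 2*v > 10).
Check whether ((2*pos ≤ v + 2 ∧ pos + s ≤ -2) → s + v > 12) ∧ ((¬(2*pos ≤ v + 2 ∧ pos + s ≤ -2)) → 3*s + 2*v > 11) implies it.
Every state satisfying the precondition satisfies the weakest precondition: the implication holds.
Answer: valid


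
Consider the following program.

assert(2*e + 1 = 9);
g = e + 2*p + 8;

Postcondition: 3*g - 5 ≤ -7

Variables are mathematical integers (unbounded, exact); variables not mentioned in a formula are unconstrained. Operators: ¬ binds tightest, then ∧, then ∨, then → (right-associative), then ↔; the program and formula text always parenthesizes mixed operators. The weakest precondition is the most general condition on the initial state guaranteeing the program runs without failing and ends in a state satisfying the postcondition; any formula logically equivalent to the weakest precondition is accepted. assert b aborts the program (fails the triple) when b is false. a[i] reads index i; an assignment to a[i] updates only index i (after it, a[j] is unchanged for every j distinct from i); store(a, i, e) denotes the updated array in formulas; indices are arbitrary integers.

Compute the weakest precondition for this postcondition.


Working backward. After the program, the postcondition 3*g - 5 ≤ -7 must hold; in canonical form it is 3*g ≤ -2.
Before g := e + 2*p + 8: 3*e + 6*p ≤ -26
Before assert 2*e + 1 = 9: 2*e = 8 ∧ 3*e + 6*p ≤ -26
Answer: WP = 2*e = 8 ∧ 3*e + 6*p ≤ -26


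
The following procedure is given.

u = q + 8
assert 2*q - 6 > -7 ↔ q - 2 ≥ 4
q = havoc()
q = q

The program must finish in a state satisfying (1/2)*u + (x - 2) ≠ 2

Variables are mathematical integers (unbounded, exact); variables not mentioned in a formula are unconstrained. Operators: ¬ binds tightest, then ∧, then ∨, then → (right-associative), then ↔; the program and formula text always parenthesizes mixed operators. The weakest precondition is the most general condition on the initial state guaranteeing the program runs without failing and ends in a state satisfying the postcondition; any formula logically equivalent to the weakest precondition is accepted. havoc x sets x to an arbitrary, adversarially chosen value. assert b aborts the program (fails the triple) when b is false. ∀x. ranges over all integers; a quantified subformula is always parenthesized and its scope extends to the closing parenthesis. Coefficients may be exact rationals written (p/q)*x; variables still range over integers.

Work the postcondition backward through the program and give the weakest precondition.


Working backward. After the program, the postcondition (1/2)*u + (x - 2) ≠ 2 must hold; in canonical form it is (1/2)*u + x ≠ 4.
Before q := q: (1/2)*u + x ≠ 4
Before havoc q: (1/2)*u + x ≠ 4
Before assert 2*q - 6 > -7 ↔ q - 2 ≥ 4: (2*q > -1 ↔ q ≥ 6) ∧ (1/2)*u + x ≠ 4
Before u := q + 8: (2*q > -1 ↔ q ≥ 6) ∧ (1/2)*q + x ≠ 0
Answer: WP = (2*q > -1 ↔ q ≥ 6) ∧ (1/2)*q + x ≠ 0


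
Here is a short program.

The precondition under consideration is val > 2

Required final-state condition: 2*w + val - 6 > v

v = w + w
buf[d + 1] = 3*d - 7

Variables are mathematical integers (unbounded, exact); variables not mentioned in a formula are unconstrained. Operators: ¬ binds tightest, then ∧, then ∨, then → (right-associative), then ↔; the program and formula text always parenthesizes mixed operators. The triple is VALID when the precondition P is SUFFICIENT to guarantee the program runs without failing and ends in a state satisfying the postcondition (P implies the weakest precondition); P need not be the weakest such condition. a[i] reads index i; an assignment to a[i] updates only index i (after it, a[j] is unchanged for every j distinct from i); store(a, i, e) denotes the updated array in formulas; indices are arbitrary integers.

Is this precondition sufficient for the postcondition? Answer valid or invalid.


Working backward. After the program, the postcondition 2*w + val - 6 > v must hold; in canonical form it is val + 2*w > v + 6.
Before buf[d + 1] := 3*d - 7: val + 2*w > v + 6
Before v := w + w: val > 6
The weakest precondition is val > 6.
Check whether val > 2 implies it.
Countermodel: at the initial state val = 3, the precondition holds but the weakest precondition fails.
Answer: invalid
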